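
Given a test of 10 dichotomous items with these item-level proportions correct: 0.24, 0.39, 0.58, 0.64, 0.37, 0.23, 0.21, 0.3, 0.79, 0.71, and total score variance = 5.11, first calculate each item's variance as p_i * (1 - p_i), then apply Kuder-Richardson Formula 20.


For each item, compute p_i * q_i:
  Item 1: 0.24 * 0.76 = 0.1824
  Item 2: 0.39 * 0.61 = 0.2379
  Item 3: 0.58 * 0.42 = 0.2436
  Item 4: 0.64 * 0.36 = 0.2304
  Item 5: 0.37 * 0.63 = 0.2331
  Item 6: 0.23 * 0.77 = 0.1771
  Item 7: 0.21 * 0.79 = 0.1659
  Item 8: 0.3 * 0.7 = 0.21
  Item 9: 0.79 * 0.21 = 0.1659
  Item 10: 0.71 * 0.29 = 0.2059
Sum(p_i * q_i) = 0.1824 + 0.2379 + 0.2436 + 0.2304 + 0.2331 + 0.1771 + 0.1659 + 0.21 + 0.1659 + 0.2059 = 2.0522
KR-20 = (k/(k-1)) * (1 - Sum(p_i*q_i) / Var_total)
= (10/9) * (1 - 2.0522/5.11)
= 1.1111 * 0.5984
KR-20 = 0.6649

0.6649


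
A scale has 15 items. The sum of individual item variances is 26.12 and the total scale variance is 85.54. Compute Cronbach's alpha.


alpha = (k/(k-1)) * (1 - sum(si^2)/s_total^2)
= (15/14) * (1 - 26.12/85.54)
alpha = 0.7443

0.7443


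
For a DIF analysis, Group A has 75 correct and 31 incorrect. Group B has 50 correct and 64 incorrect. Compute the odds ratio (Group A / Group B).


Odds_A = 75/31 = 2.4194
Odds_B = 50/64 = 0.7812
OR = Odds_A / Odds_B = 2.4194 / 0.7812
Exactly, OR = (75 * 64) / (31 * 50) = 4800 / 1550
OR = 3.0968

3.0968


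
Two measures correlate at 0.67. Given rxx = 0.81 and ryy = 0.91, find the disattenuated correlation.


r_corrected = rxy / sqrt(rxx * ryy)
= 0.67 / sqrt(0.81 * 0.91)
= 0.67 / sqrt(0.7371)
= 0.67 / 0.858545
r_corrected = 0.7804

0.7804


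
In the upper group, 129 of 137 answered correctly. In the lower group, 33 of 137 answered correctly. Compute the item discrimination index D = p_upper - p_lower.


p_upper = 129/137 = 0.9416
p_lower = 33/137 = 0.2409
D = 0.9416 - 0.2409 = 0.7007

0.7007


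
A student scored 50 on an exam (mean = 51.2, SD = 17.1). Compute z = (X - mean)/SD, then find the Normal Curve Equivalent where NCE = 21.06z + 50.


z = (X - mean) / SD = (50 - 51.2) / 17.1
z = -1.2 / 17.1
z = -0.0702
NCE = NCE = 21.06z + 50
Carry z at full precision (z = -1.2 / 17.1) into the conversion:
NCE = 21.06 * (-1.2 / 17.1) + 50 = -25.272 / 17.1 + 50
NCE = -1.4779 + 50
NCE = 48.5221

48.5221


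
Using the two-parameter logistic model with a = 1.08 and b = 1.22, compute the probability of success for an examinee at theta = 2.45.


a*(theta - b) = 1.08 * (2.45 - 1.22) = 1.3284
exp(-1.3284) = 0.2649
P = 1 / (1 + 0.2649)
P = 0.7906

0.7906


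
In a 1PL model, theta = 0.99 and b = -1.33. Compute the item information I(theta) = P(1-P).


P = 1/(1+exp(-(0.99--1.33))) = 0.9105
I = P*(1-P) = 0.9105 * 0.0895
I = 0.0815

0.0815


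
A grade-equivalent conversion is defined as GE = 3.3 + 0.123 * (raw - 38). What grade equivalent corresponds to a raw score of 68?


raw - median = 68 - 38 = 30
slope * diff = 0.123 * 30 = 3.69
GE = 3.3 + 3.69
GE = 6.99

6.99


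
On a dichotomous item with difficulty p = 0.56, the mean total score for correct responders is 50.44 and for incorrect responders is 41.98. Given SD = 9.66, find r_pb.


q = 1 - p = 0.44
rpb = ((M1 - M0) / SD) * sqrt(p * q)
rpb = ((50.44 - 41.98) / 9.66) * sqrt(0.56 * 0.44)
rpb = 0.4347

0.4347


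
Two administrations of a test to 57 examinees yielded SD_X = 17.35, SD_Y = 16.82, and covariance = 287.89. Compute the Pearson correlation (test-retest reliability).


r = cov(X,Y) / (SD_X * SD_Y)
r = 287.89 / (17.35 * 16.82)
r = 287.89 / 291.827
r = 0.9865

0.9865


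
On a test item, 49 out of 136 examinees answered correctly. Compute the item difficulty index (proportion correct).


Item difficulty p = number correct / total examinees
p = 49 / 136
p = 0.3603

0.3603


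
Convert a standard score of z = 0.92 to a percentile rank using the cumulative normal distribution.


CDF(z) = 0.5 * (1 + erf(z/sqrt(2)))
erf(0.6505) = 0.6424
CDF = 0.8212
Percentile rank = 0.8212 * 100 = 82.12

82.12


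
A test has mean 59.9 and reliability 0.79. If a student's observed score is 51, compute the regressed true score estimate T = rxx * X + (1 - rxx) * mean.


T_est = rxx * X + (1 - rxx) * mean
T_est = 0.79 * 51 + 0.21 * 59.9
T_est = 40.29 + 12.579
T_est = 52.869

52.869


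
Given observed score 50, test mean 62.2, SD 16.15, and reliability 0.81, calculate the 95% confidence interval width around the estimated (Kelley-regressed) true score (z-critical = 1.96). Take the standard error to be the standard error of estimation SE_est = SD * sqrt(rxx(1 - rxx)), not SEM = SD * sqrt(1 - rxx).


True score estimate = 0.81*50 + 0.19*62.2 = 52.318
SE_est = SD * sqrt(rxx * (1 - rxx)) = 16.15 * sqrt(0.81 * 0.19) = 16.15 * sqrt(0.1539) = 6.33566
CI = T_est +/- z * SE_est, so width = 2 * z * SE_est = 2 * 1.96 * 6.33566
Width = 24.8358

24.8358


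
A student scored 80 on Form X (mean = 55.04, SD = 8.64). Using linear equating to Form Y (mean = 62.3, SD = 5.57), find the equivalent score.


slope = SD_Y / SD_X = 5.57 / 8.64 ~ 0.6447
intercept = mean_Y - slope * mean_X = 62.3 - (5.57 / 8.64) * 55.04 ~ 26.817
Y = slope * X + intercept. To avoid rounding drift from the rounded slope/intercept, evaluate the equivalent form Y = mean_Y + SD_Y * (X - mean_X) / SD_X at full precision:
Y = 62.3 + 5.57 * (80 - 55.04) / 8.64
Y = 62.3 + 5.57 * 24.96 / 8.64
Y = 62.3 + 139.0272 / 8.64
Y = 62.3 + 16.0911
Y = 78.3911

78.3911


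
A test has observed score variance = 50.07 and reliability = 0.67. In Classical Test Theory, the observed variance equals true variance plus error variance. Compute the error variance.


var_true = rxx * var_obs = 0.67 * 50.07 = 33.5469
var_error = var_obs - var_true
var_error = 50.07 - 33.5469
var_error = 16.5231

16.5231


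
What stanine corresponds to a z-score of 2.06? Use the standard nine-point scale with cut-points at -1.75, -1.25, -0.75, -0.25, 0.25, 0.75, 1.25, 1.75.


Stanine boundaries: [-1.75, -1.25, -0.75, -0.25, 0.25, 0.75, 1.25, 1.75]
z = 2.06
Check each boundary:
  z >= -1.75 -> could be stanine 2
  z >= -1.25 -> could be stanine 3
  z >= -0.75 -> could be stanine 4
  z >= -0.25 -> could be stanine 5
  z >= 0.25 -> could be stanine 6
  z >= 0.75 -> could be stanine 7
  z >= 1.25 -> could be stanine 8
  z >= 1.75 -> could be stanine 9
Highest qualifying boundary gives stanine = 9

9


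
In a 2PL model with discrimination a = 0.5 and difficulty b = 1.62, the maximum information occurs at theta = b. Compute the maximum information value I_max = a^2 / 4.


For 2PL, max info at theta = b = 1.62
I_max = a^2 / 4 = 0.5^2 / 4
= 0.25 / 4
I_max = 0.0625

0.0625


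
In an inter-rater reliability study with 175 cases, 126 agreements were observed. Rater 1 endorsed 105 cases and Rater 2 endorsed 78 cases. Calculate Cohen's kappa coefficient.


P_o = 126/175 = 0.72
P_e = (105*78 + 70*97) / 30625 = 0.489143
kappa = (P_o - P_e) / (1 - P_e)
kappa = (0.72 - 0.489143) / (1 - 0.489143)
kappa = 0.4519

0.4519


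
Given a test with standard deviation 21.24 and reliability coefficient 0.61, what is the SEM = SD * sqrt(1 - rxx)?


SEM = SD * sqrt(1 - rxx)
SEM = 21.24 * sqrt(1 - 0.61)
SEM = 21.24 * sqrt(0.39) = 21.24 * 0.6245
SEM = 13.2644

13.2644


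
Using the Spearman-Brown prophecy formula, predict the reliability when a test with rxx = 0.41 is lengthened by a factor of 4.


r_new = (n * rxx) / (1 + (n-1) * rxx)
r_new = (4 * 0.41) / (1 + 3 * 0.41)
r_new = 1.64 / 2.23
r_new = 0.7354

0.7354


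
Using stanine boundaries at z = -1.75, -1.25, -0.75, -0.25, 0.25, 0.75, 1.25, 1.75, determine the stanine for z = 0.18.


Stanine boundaries: [-1.75, -1.25, -0.75, -0.25, 0.25, 0.75, 1.25, 1.75]
z = 0.18
Check each boundary:
  z >= -1.75 -> could be stanine 2
  z >= -1.25 -> could be stanine 3
  z >= -0.75 -> could be stanine 4
  z >= -0.25 -> could be stanine 5
  z < 0.25
  z < 0.75
  z < 1.25
  z < 1.75
Highest qualifying boundary gives stanine = 5

5


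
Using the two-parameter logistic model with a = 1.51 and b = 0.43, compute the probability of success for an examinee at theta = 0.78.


a*(theta - b) = 1.51 * (0.78 - 0.43) = 0.5285
exp(-0.5285) = 0.5895
P = 1 / (1 + 0.5895)
P = 0.6291

0.6291


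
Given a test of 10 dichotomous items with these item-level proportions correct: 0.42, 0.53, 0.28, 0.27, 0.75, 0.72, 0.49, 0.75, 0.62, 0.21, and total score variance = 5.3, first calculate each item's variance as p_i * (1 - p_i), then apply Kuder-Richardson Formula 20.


For each item, compute p_i * q_i:
  Item 1: 0.42 * 0.58 = 0.2436
  Item 2: 0.53 * 0.47 = 0.2491
  Item 3: 0.28 * 0.72 = 0.2016
  Item 4: 0.27 * 0.73 = 0.1971
  Item 5: 0.75 * 0.25 = 0.1875
  Item 6: 0.72 * 0.28 = 0.2016
  Item 7: 0.49 * 0.51 = 0.2499
  Item 8: 0.75 * 0.25 = 0.1875
  Item 9: 0.62 * 0.38 = 0.2356
  Item 10: 0.21 * 0.79 = 0.1659
Sum(p_i * q_i) = 0.2436 + 0.2491 + 0.2016 + 0.1971 + 0.1875 + 0.2016 + 0.2499 + 0.1875 + 0.2356 + 0.1659 = 2.1194
KR-20 = (k/(k-1)) * (1 - Sum(p_i*q_i) / Var_total)
= (10/9) * (1 - 2.1194/5.3)
= 1.1111 * 0.6001
KR-20 = 0.6668

0.6668


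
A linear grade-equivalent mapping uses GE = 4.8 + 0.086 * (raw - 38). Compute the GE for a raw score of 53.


raw - median = 53 - 38 = 15
slope * diff = 0.086 * 15 = 1.29
GE = 4.8 + 1.29
GE = 6.09

6.09


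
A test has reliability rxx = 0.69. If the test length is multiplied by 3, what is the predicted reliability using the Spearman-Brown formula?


r_new = (n * rxx) / (1 + (n-1) * rxx)
r_new = (3 * 0.69) / (1 + 2 * 0.69)
r_new = 2.07 / 2.38
r_new = 0.8697

0.8697


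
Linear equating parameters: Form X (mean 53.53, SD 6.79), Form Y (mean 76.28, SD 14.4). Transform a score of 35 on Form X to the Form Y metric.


slope = SD_Y / SD_X = 14.4 / 6.79 ~ 2.1208
intercept = mean_Y - slope * mean_X = 76.28 - (14.4 / 6.79) * 53.53 ~ -37.2446
Y = slope * X + intercept. To avoid rounding drift from the rounded slope/intercept, evaluate the equivalent form Y = mean_Y + SD_Y * (X - mean_X) / SD_X at full precision:
Y = 76.28 + 14.4 * (35 - 53.53) / 6.79
Y = 76.28 - 14.4 * 18.53 / 6.79
Y = 76.28 - 266.832 / 6.79
Y = 76.28 - 39.2978
Y = 36.9822

36.9822


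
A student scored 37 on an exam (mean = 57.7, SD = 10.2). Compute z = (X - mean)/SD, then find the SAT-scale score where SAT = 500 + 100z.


z = (X - mean) / SD = (37 - 57.7) / 10.2
z = -20.7 / 10.2
z = -2.0294
SAT-scale = SAT = 500 + 100z
Carry z at full precision (z = -20.7 / 10.2) into the conversion:
SAT-scale = 500 + 100 * (-20.7 / 10.2) = 500 + -2070 / 10.2
SAT-scale = 500 + -202.9412
SAT-scale = 297.0588

297.0588


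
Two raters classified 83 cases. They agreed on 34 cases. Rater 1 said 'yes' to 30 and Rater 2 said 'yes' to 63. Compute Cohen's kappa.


P_o = 34/83 = 0.409639
P_e = (30*63 + 53*20) / 6889 = 0.428219
kappa = (P_o - P_e) / (1 - P_e)
kappa = (0.409639 - 0.428219) / (1 - 0.428219)
kappa = -0.0325

-0.0325


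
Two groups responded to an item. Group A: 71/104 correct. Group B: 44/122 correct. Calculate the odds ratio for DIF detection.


Odds_A = 71/33 = 2.1515
Odds_B = 44/78 = 0.5641
OR = Odds_A / Odds_B = 2.1515 / 0.5641
Exactly, OR = (71 * 78) / (33 * 44) = 5538 / 1452
OR = 3.814

3.814


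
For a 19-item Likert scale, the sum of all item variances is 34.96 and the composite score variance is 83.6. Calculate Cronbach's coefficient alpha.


alpha = (k/(k-1)) * (1 - sum(si^2)/s_total^2)
= (19/18) * (1 - 34.96/83.6)
alpha = 0.6141

0.6141


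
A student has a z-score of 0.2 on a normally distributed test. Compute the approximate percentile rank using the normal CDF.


CDF(z) = 0.5 * (1 + erf(z/sqrt(2)))
erf(0.1414) = 0.1585
CDF = 0.5793
Percentile rank = 0.5793 * 100 = 57.93

57.93


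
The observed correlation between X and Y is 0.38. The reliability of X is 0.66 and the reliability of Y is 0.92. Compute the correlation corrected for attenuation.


r_corrected = rxy / sqrt(rxx * ryy)
= 0.38 / sqrt(0.66 * 0.92)
= 0.38 / sqrt(0.6072)
= 0.38 / 0.77923
r_corrected = 0.4877

0.4877


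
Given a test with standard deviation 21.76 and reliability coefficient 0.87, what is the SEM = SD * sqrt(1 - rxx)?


SEM = SD * sqrt(1 - rxx)
SEM = 21.76 * sqrt(1 - 0.87)
SEM = 21.76 * sqrt(0.13) = 21.76 * 0.360555
SEM = 7.8457

7.8457


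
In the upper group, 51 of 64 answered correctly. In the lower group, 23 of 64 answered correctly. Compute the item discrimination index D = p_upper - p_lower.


p_upper = 51/64 = 0.7969
p_lower = 23/64 = 0.3594
D = 0.7969 - 0.3594 = 0.4375

0.4375


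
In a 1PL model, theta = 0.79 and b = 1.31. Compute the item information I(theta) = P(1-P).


P = 1/(1+exp(-(0.79-1.31))) = 0.3729
I = P*(1-P) = 0.3729 * 0.6271
I = 0.2338

0.2338


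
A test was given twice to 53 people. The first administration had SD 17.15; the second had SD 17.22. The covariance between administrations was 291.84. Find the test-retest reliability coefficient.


r = cov(X,Y) / (SD_X * SD_Y)
r = 291.84 / (17.15 * 17.22)
r = 291.84 / 295.323
r = 0.9882

0.9882


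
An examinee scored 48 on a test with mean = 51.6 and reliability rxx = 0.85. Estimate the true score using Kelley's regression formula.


T_est = rxx * X + (1 - rxx) * mean
T_est = 0.85 * 48 + 0.15 * 51.6
T_est = 40.8 + 7.74
T_est = 48.54

48.54


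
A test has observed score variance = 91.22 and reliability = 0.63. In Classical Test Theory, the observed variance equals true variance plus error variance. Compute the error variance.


var_true = rxx * var_obs = 0.63 * 91.22 = 57.4686
var_error = var_obs - var_true
var_error = 91.22 - 57.4686
var_error = 33.7514

33.7514


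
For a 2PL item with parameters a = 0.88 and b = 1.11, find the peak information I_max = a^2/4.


For 2PL, max info at theta = b = 1.11
I_max = a^2 / 4 = 0.88^2 / 4
= 0.7744 / 4
I_max = 0.1936

0.1936


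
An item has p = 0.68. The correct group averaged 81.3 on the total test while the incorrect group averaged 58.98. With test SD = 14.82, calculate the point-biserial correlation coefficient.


q = 1 - p = 0.32
rpb = ((M1 - M0) / SD) * sqrt(p * q)
rpb = ((81.3 - 58.98) / 14.82) * sqrt(0.68 * 0.32)
rpb = 0.7025

0.7025


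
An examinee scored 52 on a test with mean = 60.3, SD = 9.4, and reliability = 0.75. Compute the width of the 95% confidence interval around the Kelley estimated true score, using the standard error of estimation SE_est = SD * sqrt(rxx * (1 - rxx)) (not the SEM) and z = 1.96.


True score estimate = 0.75*52 + 0.25*60.3 = 54.075
SE_est = SD * sqrt(rxx * (1 - rxx)) = 9.4 * sqrt(0.75 * 0.25) = 9.4 * sqrt(0.1875) = 4.070319
CI = T_est +/- z * SE_est, so width = 2 * z * SE_est = 2 * 1.96 * 4.070319
Width = 15.9557

15.9557


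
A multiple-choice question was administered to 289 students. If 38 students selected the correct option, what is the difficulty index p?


Item difficulty p = number correct / total examinees
p = 38 / 289
p = 0.1315

0.1315


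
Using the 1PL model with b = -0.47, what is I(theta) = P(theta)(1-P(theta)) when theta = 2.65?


P = 1/(1+exp(-(2.65--0.47))) = 0.9577
I = P*(1-P) = 0.9577 * 0.0423
I = 0.0405

0.0405


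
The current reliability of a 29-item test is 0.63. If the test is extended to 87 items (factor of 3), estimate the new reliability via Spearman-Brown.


r_new = (n * rxx) / (1 + (n-1) * rxx)
r_new = (3 * 0.63) / (1 + 2 * 0.63)
r_new = 1.89 / 2.26
r_new = 0.8363

0.8363


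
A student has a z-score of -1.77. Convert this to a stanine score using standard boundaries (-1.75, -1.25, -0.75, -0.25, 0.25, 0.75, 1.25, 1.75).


Stanine boundaries: [-1.75, -1.25, -0.75, -0.25, 0.25, 0.75, 1.25, 1.75]
z = -1.77
Check each boundary:
  z < -1.75
  z < -1.25
  z < -0.75
  z < -0.25
  z < 0.25
  z < 0.75
  z < 1.25
  z < 1.75
Highest qualifying boundary gives stanine = 1

1


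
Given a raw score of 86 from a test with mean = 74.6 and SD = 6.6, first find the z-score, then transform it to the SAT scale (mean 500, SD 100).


z = (X - mean) / SD = (86 - 74.6) / 6.6
z = 11.4 / 6.6
z = 1.7273
SAT-scale = SAT = 500 + 100z
Carry z at full precision (z = 11.4 / 6.6) into the conversion:
SAT-scale = 500 + 100 * (11.4 / 6.6) = 500 + 1140 / 6.6
SAT-scale = 500 + 172.7273
SAT-scale = 672.7273

672.7273


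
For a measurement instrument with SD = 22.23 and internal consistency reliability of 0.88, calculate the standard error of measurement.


SEM = SD * sqrt(1 - rxx)
SEM = 22.23 * sqrt(1 - 0.88)
SEM = 22.23 * sqrt(0.12) = 22.23 * 0.34641
SEM = 7.7007

7.7007


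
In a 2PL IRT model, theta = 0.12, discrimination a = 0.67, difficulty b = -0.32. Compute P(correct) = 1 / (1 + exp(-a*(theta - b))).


a*(theta - b) = 0.67 * (0.12 - -0.32) = 0.2948
exp(-0.2948) = 0.7447
P = 1 / (1 + 0.7447)
P = 0.5732

0.5732


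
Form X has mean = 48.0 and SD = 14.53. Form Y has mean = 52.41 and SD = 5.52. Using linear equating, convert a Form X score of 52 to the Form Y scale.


slope = SD_Y / SD_X = 5.52 / 14.53 ~ 0.3799
intercept = mean_Y - slope * mean_X = 52.41 - (5.52 / 14.53) * 48.0 ~ 34.1746
Y = slope * X + intercept. To avoid rounding drift from the rounded slope/intercept, evaluate the equivalent form Y = mean_Y + SD_Y * (X - mean_X) / SD_X at full precision:
Y = 52.41 + 5.52 * (52 - 48.0) / 14.53
Y = 52.41 + 5.52 * 4.0 / 14.53
Y = 52.41 + 22.08 / 14.53
Y = 52.41 + 1.5196
Y = 53.9296

53.9296


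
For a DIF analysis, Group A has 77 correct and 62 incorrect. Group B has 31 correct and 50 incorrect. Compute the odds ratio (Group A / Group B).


Odds_A = 77/62 = 1.2419
Odds_B = 31/50 = 0.62
OR = Odds_A / Odds_B = 1.2419 / 0.62
Exactly, OR = (77 * 50) / (62 * 31) = 3850 / 1922
OR = 2.0031

2.0031


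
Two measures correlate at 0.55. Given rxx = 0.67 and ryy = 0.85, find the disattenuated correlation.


r_corrected = rxy / sqrt(rxx * ryy)
= 0.55 / sqrt(0.67 * 0.85)
= 0.55 / sqrt(0.5695)
= 0.55 / 0.754652
r_corrected = 0.7288

0.7288


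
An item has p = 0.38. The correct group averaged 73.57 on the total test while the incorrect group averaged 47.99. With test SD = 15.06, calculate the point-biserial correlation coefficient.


q = 1 - p = 0.62
rpb = ((M1 - M0) / SD) * sqrt(p * q)
rpb = ((73.57 - 47.99) / 15.06) * sqrt(0.38 * 0.62)
rpb = 0.8244

0.8244


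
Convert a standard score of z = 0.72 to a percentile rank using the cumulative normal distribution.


CDF(z) = 0.5 * (1 + erf(z/sqrt(2)))
erf(0.5091) = 0.5285
CDF = 0.7642
Percentile rank = 0.7642 * 100 = 76.42

76.42


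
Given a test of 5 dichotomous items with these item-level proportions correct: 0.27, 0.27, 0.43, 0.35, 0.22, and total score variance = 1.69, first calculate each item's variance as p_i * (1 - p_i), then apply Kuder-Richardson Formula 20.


For each item, compute p_i * q_i:
  Item 1: 0.27 * 0.73 = 0.1971
  Item 2: 0.27 * 0.73 = 0.1971
  Item 3: 0.43 * 0.57 = 0.2451
  Item 4: 0.35 * 0.65 = 0.2275
  Item 5: 0.22 * 0.78 = 0.1716
Sum(p_i * q_i) = 0.1971 + 0.1971 + 0.2451 + 0.2275 + 0.1716 = 1.0384
KR-20 = (k/(k-1)) * (1 - Sum(p_i*q_i) / Var_total)
= (5/4) * (1 - 1.0384/1.69)
= 1.25 * 0.3856
KR-20 = 0.482

0.482


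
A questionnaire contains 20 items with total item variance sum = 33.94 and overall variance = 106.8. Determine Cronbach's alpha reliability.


alpha = (k/(k-1)) * (1 - sum(si^2)/s_total^2)
= (20/19) * (1 - 33.94/106.8)
alpha = 0.7181

0.7181


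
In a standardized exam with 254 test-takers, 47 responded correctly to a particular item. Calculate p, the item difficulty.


Item difficulty p = number correct / total examinees
p = 47 / 254
p = 0.185

0.185


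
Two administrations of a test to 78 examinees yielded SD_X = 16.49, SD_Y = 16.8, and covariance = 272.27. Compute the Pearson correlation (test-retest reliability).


r = cov(X,Y) / (SD_X * SD_Y)
r = 272.27 / (16.49 * 16.8)
r = 272.27 / 277.032
r = 0.9828

0.9828


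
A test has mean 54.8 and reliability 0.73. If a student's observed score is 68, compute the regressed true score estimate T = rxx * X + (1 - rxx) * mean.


T_est = rxx * X + (1 - rxx) * mean
T_est = 0.73 * 68 + 0.27 * 54.8
T_est = 49.64 + 14.796
T_est = 64.436

64.436


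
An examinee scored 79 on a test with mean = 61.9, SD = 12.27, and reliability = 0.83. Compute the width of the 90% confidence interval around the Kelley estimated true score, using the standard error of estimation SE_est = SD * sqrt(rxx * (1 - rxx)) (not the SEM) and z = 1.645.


True score estimate = 0.83*79 + 0.17*61.9 = 76.093
SE_est = SD * sqrt(rxx * (1 - rxx)) = 12.27 * sqrt(0.83 * 0.17) = 12.27 * sqrt(0.1411) = 4.609014
CI = T_est +/- z * SE_est, so width = 2 * z * SE_est = 2 * 1.645 * 4.609014
Width = 15.1637

15.1637


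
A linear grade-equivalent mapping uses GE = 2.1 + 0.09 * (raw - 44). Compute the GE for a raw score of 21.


raw - median = 21 - 44 = -23
slope * diff = 0.09 * -23 = -2.07
GE = 2.1 + -2.07
GE = 0.03

0.03


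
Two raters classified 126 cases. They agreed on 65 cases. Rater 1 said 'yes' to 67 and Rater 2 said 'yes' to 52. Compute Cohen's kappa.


P_o = 65/126 = 0.515873
P_e = (67*52 + 59*74) / 15876 = 0.494457
kappa = (P_o - P_e) / (1 - P_e)
kappa = (0.515873 - 0.494457) / (1 - 0.494457)
kappa = 0.0424

0.0424


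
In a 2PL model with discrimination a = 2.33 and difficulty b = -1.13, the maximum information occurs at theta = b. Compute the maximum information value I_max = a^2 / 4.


For 2PL, max info at theta = b = -1.13
I_max = a^2 / 4 = 2.33^2 / 4
= 5.4289 / 4
I_max = 1.3572

1.3572


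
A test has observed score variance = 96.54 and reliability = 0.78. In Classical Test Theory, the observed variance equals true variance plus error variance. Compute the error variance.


var_true = rxx * var_obs = 0.78 * 96.54 = 75.3012
var_error = var_obs - var_true
var_error = 96.54 - 75.3012
var_error = 21.2388

21.2388


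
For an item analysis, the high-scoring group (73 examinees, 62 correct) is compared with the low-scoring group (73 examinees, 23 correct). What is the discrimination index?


p_upper = 62/73 = 0.8493
p_lower = 23/73 = 0.3151
D = 0.8493 - 0.3151 = 0.5342

0.5342


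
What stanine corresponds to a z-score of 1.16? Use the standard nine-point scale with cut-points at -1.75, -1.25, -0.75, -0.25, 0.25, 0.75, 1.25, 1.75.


Stanine boundaries: [-1.75, -1.25, -0.75, -0.25, 0.25, 0.75, 1.25, 1.75]
z = 1.16
Check each boundary:
  z >= -1.75 -> could be stanine 2
  z >= -1.25 -> could be stanine 3
  z >= -0.75 -> could be stanine 4
  z >= -0.25 -> could be stanine 5
  z >= 0.25 -> could be stanine 6
  z >= 0.75 -> could be stanine 7
  z < 1.25
  z < 1.75
Highest qualifying boundary gives stanine = 7

7


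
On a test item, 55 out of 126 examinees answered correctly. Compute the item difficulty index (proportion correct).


Item difficulty p = number correct / total examinees
p = 55 / 126
p = 0.4365

0.4365


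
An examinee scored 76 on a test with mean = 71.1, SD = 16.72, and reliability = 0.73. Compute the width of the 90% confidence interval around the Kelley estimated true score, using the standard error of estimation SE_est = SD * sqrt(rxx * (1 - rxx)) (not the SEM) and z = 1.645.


True score estimate = 0.73*76 + 0.27*71.1 = 74.677
SE_est = SD * sqrt(rxx * (1 - rxx)) = 16.72 * sqrt(0.73 * 0.27) = 16.72 * sqrt(0.1971) = 7.423002
CI = T_est +/- z * SE_est, so width = 2 * z * SE_est = 2 * 1.645 * 7.423002
Width = 24.4217

24.4217


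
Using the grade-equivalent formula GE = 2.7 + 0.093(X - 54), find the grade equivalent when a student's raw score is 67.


raw - median = 67 - 54 = 13
slope * diff = 0.093 * 13 = 1.209
GE = 2.7 + 1.209
GE = 3.909

3.909


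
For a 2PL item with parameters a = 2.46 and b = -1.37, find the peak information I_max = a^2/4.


For 2PL, max info at theta = b = -1.37
I_max = a^2 / 4 = 2.46^2 / 4
= 6.0516 / 4
I_max = 1.5129

1.5129


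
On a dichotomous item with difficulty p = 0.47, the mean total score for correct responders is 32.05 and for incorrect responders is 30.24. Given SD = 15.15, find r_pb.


q = 1 - p = 0.53
rpb = ((M1 - M0) / SD) * sqrt(p * q)
rpb = ((32.05 - 30.24) / 15.15) * sqrt(0.47 * 0.53)
rpb = 0.0596

0.0596


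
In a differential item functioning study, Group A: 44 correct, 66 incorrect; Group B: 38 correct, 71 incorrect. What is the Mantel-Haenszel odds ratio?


Odds_A = 44/66 = 0.6667
Odds_B = 38/71 = 0.5352
OR = Odds_A / Odds_B = 0.6667 / 0.5352
Exactly, OR = (44 * 71) / (66 * 38) = 3124 / 2508
OR = 1.2456

1.2456


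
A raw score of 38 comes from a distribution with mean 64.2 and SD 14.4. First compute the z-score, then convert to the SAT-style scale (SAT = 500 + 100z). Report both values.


z = (X - mean) / SD = (38 - 64.2) / 14.4
z = -26.2 / 14.4
z = -1.8194
SAT-scale = SAT = 500 + 100z
Carry z at full precision (z = -26.2 / 14.4) into the conversion:
SAT-scale = 500 + 100 * (-26.2 / 14.4) = 500 + -2620 / 14.4
SAT-scale = 500 + -181.9444
SAT-scale = 318.0556

318.0556


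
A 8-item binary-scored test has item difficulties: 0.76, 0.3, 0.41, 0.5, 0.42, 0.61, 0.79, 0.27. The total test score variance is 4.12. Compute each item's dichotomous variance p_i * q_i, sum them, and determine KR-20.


For each item, compute p_i * q_i:
  Item 1: 0.76 * 0.24 = 0.1824
  Item 2: 0.3 * 0.7 = 0.21
  Item 3: 0.41 * 0.59 = 0.2419
  Item 4: 0.5 * 0.5 = 0.25
  Item 5: 0.42 * 0.58 = 0.2436
  Item 6: 0.61 * 0.39 = 0.2379
  Item 7: 0.79 * 0.21 = 0.1659
  Item 8: 0.27 * 0.73 = 0.1971
Sum(p_i * q_i) = 0.1824 + 0.21 + 0.2419 + 0.25 + 0.2436 + 0.2379 + 0.1659 + 0.1971 = 1.7288
KR-20 = (k/(k-1)) * (1 - Sum(p_i*q_i) / Var_total)
= (8/7) * (1 - 1.7288/4.12)
= 1.1429 * 0.5804
KR-20 = 0.6633

0.6633


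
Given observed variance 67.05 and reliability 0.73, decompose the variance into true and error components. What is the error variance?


var_true = rxx * var_obs = 0.73 * 67.05 = 48.9465
var_error = var_obs - var_true
var_error = 67.05 - 48.9465
var_error = 18.1035

18.1035


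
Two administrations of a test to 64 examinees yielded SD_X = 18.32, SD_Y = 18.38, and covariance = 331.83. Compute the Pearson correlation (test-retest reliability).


r = cov(X,Y) / (SD_X * SD_Y)
r = 331.83 / (18.32 * 18.38)
r = 331.83 / 336.7216
r = 0.9855

0.9855


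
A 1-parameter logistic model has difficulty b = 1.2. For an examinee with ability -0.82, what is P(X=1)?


theta - b = -0.82 - 1.2 = -2.02
exp(-(theta - b)) = exp(2.02) = 7.5383
P = 1 / (1 + 7.5383)
P = 0.1171

0.1171


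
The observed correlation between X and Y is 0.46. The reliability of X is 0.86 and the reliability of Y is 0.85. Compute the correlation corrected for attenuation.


r_corrected = rxy / sqrt(rxx * ryy)
= 0.46 / sqrt(0.86 * 0.85)
= 0.46 / sqrt(0.731)
= 0.46 / 0.854985
r_corrected = 0.538

0.538


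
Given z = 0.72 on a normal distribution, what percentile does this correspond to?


CDF(z) = 0.5 * (1 + erf(z/sqrt(2)))
erf(0.5091) = 0.5285
CDF = 0.7642
Percentile rank = 0.7642 * 100 = 76.42

76.42


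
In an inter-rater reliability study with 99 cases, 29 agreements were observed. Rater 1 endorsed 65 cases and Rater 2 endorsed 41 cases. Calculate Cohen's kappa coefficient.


P_o = 29/99 = 0.292929
P_e = (65*41 + 34*58) / 9801 = 0.473115
kappa = (P_o - P_e) / (1 - P_e)
kappa = (0.292929 - 0.473115) / (1 - 0.473115)
kappa = -0.342

-0.342


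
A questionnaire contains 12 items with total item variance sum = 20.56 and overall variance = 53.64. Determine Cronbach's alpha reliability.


alpha = (k/(k-1)) * (1 - sum(si^2)/s_total^2)
= (12/11) * (1 - 20.56/53.64)
alpha = 0.6728

0.6728


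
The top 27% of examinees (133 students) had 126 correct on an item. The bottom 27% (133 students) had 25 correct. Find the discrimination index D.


p_upper = 126/133 = 0.9474
p_lower = 25/133 = 0.188
D = 0.9474 - 0.188 = 0.7594

0.7594


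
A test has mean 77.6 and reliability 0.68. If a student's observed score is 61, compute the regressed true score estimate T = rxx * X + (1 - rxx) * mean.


T_est = rxx * X + (1 - rxx) * mean
T_est = 0.68 * 61 + 0.32 * 77.6
T_est = 41.48 + 24.832
T_est = 66.312

66.312


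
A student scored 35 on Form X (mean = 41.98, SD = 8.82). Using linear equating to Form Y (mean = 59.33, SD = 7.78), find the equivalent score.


slope = SD_Y / SD_X = 7.78 / 8.82 ~ 0.8821
intercept = mean_Y - slope * mean_X = 59.33 - (7.78 / 8.82) * 41.98 ~ 22.3
Y = slope * X + intercept. To avoid rounding drift from the rounded slope/intercept, evaluate the equivalent form Y = mean_Y + SD_Y * (X - mean_X) / SD_X at full precision:
Y = 59.33 + 7.78 * (35 - 41.98) / 8.82
Y = 59.33 - 7.78 * 6.98 / 8.82
Y = 59.33 - 54.3044 / 8.82
Y = 59.33 - 6.157
Y = 53.173

53.173


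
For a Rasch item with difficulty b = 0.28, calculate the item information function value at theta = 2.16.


P = 1/(1+exp(-(2.16-0.28))) = 0.8676
I = P*(1-P) = 0.8676 * 0.1324
I = 0.1149

0.1149


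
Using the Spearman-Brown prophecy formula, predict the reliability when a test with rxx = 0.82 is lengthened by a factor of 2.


r_new = (n * rxx) / (1 + (n-1) * rxx)
r_new = (2 * 0.82) / (1 + 1 * 0.82)
r_new = 1.64 / 1.82
r_new = 0.9011

0.9011


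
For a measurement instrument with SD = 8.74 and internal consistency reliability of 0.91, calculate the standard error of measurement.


SEM = SD * sqrt(1 - rxx)
SEM = 8.74 * sqrt(1 - 0.91)
SEM = 8.74 * sqrt(0.09) = 8.74 * 0.3
SEM = 2.622

2.622


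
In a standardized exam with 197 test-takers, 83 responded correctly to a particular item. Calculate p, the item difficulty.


Item difficulty p = number correct / total examinees
p = 83 / 197
p = 0.4213

0.4213


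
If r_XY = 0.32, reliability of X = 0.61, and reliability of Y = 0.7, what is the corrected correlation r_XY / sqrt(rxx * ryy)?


r_corrected = rxy / sqrt(rxx * ryy)
= 0.32 / sqrt(0.61 * 0.7)
= 0.32 / sqrt(0.427)
= 0.32 / 0.653452
r_corrected = 0.4897

0.4897


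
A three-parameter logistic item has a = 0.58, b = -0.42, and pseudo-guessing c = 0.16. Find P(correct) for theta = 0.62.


logit = 0.58*(0.62 - -0.42) = 0.6032
P* = 1/(1 + exp(-0.6032)) = 0.6464
P = 0.16 + (1 - 0.16) * 0.6464
P = 0.703

0.703


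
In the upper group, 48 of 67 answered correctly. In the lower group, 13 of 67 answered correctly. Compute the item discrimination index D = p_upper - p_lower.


p_upper = 48/67 = 0.7164
p_lower = 13/67 = 0.194
D = 0.7164 - 0.194 = 0.5224

0.5224


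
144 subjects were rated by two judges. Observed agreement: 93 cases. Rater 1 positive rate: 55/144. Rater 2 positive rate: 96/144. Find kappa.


P_o = 93/144 = 0.645833
P_e = (55*96 + 89*48) / 20736 = 0.460648
kappa = (P_o - P_e) / (1 - P_e)
kappa = (0.645833 - 0.460648) / (1 - 0.460648)
kappa = 0.3433

0.3433


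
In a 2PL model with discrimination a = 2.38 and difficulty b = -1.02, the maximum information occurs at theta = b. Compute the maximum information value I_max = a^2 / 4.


For 2PL, max info at theta = b = -1.02
I_max = a^2 / 4 = 2.38^2 / 4
= 5.6644 / 4
I_max = 1.4161

1.4161


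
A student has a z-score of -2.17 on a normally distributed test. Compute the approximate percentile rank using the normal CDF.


CDF(z) = 0.5 * (1 + erf(z/sqrt(2)))
erf(-1.5344) = -0.97
CDF = 0.015
Percentile rank = 0.015 * 100 = 1.5

1.5


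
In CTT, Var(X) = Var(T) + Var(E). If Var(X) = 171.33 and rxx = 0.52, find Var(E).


var_true = rxx * var_obs = 0.52 * 171.33 = 89.0916
var_error = var_obs - var_true
var_error = 171.33 - 89.0916
var_error = 82.2384

82.2384


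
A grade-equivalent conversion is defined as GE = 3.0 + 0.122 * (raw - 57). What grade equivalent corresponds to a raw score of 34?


raw - median = 34 - 57 = -23
slope * diff = 0.122 * -23 = -2.806
GE = 3.0 + -2.806
GE = 0.194

0.194


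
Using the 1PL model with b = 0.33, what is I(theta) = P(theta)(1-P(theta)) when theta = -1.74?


P = 1/(1+exp(-(-1.74-0.33))) = 0.112
I = P*(1-P) = 0.112 * 0.888
I = 0.0995

0.0995


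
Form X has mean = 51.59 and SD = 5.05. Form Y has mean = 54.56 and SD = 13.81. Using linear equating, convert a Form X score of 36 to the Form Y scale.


slope = SD_Y / SD_X = 13.81 / 5.05 ~ 2.7347
intercept = mean_Y - slope * mean_X = 54.56 - (13.81 / 5.05) * 51.59 ~ -86.5208
Y = slope * X + intercept. To avoid rounding drift from the rounded slope/intercept, evaluate the equivalent form Y = mean_Y + SD_Y * (X - mean_X) / SD_X at full precision:
Y = 54.56 + 13.81 * (36 - 51.59) / 5.05
Y = 54.56 - 13.81 * 15.59 / 5.05
Y = 54.56 - 215.2979 / 5.05
Y = 54.56 - 42.6332
Y = 11.9268

11.9268


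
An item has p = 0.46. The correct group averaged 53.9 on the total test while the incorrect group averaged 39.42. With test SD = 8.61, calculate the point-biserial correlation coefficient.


q = 1 - p = 0.54
rpb = ((M1 - M0) / SD) * sqrt(p * q)
rpb = ((53.9 - 39.42) / 8.61) * sqrt(0.46 * 0.54)
rpb = 0.8382

0.8382


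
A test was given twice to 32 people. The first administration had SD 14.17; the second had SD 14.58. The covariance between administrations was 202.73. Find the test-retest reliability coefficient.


r = cov(X,Y) / (SD_X * SD_Y)
r = 202.73 / (14.17 * 14.58)
r = 202.73 / 206.5986
r = 0.9813

0.9813


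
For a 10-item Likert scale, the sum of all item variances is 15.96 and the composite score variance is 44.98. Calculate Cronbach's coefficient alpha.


alpha = (k/(k-1)) * (1 - sum(si^2)/s_total^2)
= (10/9) * (1 - 15.96/44.98)
alpha = 0.7169

0.7169


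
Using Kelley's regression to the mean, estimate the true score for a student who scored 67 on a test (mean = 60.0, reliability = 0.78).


T_est = rxx * X + (1 - rxx) * mean
T_est = 0.78 * 67 + 0.22 * 60.0
T_est = 52.26 + 13.2
T_est = 65.46

65.46


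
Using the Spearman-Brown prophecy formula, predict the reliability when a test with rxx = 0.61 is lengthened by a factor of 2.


r_new = (n * rxx) / (1 + (n-1) * rxx)
r_new = (2 * 0.61) / (1 + 1 * 0.61)
r_new = 1.22 / 1.61
r_new = 0.7578

0.7578


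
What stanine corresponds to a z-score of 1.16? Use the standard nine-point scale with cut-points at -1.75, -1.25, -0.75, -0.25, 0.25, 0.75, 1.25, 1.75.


Stanine boundaries: [-1.75, -1.25, -0.75, -0.25, 0.25, 0.75, 1.25, 1.75]
z = 1.16
Check each boundary:
  z >= -1.75 -> could be stanine 2
  z >= -1.25 -> could be stanine 3
  z >= -0.75 -> could be stanine 4
  z >= -0.25 -> could be stanine 5
  z >= 0.25 -> could be stanine 6
  z >= 0.75 -> could be stanine 7
  z < 1.25
  z < 1.75
Highest qualifying boundary gives stanine = 7

7


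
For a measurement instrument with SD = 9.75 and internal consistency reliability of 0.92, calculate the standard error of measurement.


SEM = SD * sqrt(1 - rxx)
SEM = 9.75 * sqrt(1 - 0.92)
SEM = 9.75 * sqrt(0.08) = 9.75 * 0.282843
SEM = 2.7577

2.7577


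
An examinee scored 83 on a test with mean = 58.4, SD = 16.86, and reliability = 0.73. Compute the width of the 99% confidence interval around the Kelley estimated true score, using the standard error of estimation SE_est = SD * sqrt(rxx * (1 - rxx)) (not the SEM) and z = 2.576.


True score estimate = 0.73*83 + 0.27*58.4 = 76.358
SE_est = SD * sqrt(rxx * (1 - rxx)) = 16.86 * sqrt(0.73 * 0.27) = 16.86 * sqrt(0.1971) = 7.485156
CI = T_est +/- z * SE_est, so width = 2 * z * SE_est = 2 * 2.576 * 7.485156
Width = 38.5635

38.5635


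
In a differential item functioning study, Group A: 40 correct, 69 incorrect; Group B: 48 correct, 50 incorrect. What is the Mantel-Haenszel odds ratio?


Odds_A = 40/69 = 0.5797
Odds_B = 48/50 = 0.96
OR = Odds_A / Odds_B = 0.5797 / 0.96
Exactly, OR = (40 * 50) / (69 * 48) = 2000 / 3312
OR = 0.6039

0.6039


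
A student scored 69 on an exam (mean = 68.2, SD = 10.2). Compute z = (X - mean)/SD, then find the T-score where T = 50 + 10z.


z = (X - mean) / SD = (69 - 68.2) / 10.2
z = 0.8 / 10.2
z = 0.0784
T-score = T = 50 + 10z
Carry z at full precision (z = 0.8 / 10.2) into the conversion:
T-score = 50 + 10 * (0.8 / 10.2) = 50 + 8 / 10.2
T-score = 50 + 0.7843
T-score = 50.7843

50.7843


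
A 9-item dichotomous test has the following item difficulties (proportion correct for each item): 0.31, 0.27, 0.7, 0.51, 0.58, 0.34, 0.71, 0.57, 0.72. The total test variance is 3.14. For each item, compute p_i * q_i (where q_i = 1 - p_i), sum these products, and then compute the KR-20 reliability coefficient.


For each item, compute p_i * q_i:
  Item 1: 0.31 * 0.69 = 0.2139
  Item 2: 0.27 * 0.73 = 0.1971
  Item 3: 0.7 * 0.3 = 0.21
  Item 4: 0.51 * 0.49 = 0.2499
  Item 5: 0.58 * 0.42 = 0.2436
  Item 6: 0.34 * 0.66 = 0.2244
  Item 7: 0.71 * 0.29 = 0.2059
  Item 8: 0.57 * 0.43 = 0.2451
  Item 9: 0.72 * 0.28 = 0.2016
Sum(p_i * q_i) = 0.2139 + 0.1971 + 0.21 + 0.2499 + 0.2436 + 0.2244 + 0.2059 + 0.2451 + 0.2016 = 1.9915
KR-20 = (k/(k-1)) * (1 - Sum(p_i*q_i) / Var_total)
= (9/8) * (1 - 1.9915/3.14)
= 1.125 * 0.3658
KR-20 = 0.4115

0.4115


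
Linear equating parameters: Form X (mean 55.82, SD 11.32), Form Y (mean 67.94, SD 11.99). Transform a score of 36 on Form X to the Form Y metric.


slope = SD_Y / SD_X = 11.99 / 11.32 ~ 1.0592
intercept = mean_Y - slope * mean_X = 67.94 - (11.99 / 11.32) * 55.82 ~ 8.8162
Y = slope * X + intercept. To avoid rounding drift from the rounded slope/intercept, evaluate the equivalent form Y = mean_Y + SD_Y * (X - mean_X) / SD_X at full precision:
Y = 67.94 + 11.99 * (36 - 55.82) / 11.32
Y = 67.94 - 11.99 * 19.82 / 11.32
Y = 67.94 - 237.6418 / 11.32
Y = 67.94 - 20.9931
Y = 46.9469

46.9469


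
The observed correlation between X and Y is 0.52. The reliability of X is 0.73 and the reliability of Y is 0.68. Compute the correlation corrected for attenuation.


r_corrected = rxy / sqrt(rxx * ryy)
= 0.52 / sqrt(0.73 * 0.68)
= 0.52 / sqrt(0.4964)
= 0.52 / 0.704557
r_corrected = 0.7381

0.7381


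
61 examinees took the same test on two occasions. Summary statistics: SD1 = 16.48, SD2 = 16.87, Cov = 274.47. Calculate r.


r = cov(X,Y) / (SD_X * SD_Y)
r = 274.47 / (16.48 * 16.87)
r = 274.47 / 278.0176
r = 0.9872

0.9872


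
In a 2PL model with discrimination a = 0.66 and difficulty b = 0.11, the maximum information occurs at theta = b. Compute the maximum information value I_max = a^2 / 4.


For 2PL, max info at theta = b = 0.11
I_max = a^2 / 4 = 0.66^2 / 4
= 0.4356 / 4
I_max = 0.1089

0.1089


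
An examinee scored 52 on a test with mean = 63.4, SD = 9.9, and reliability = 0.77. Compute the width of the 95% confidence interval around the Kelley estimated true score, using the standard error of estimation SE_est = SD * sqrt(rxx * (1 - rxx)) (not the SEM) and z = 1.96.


True score estimate = 0.77*52 + 0.23*63.4 = 54.622
SE_est = SD * sqrt(rxx * (1 - rxx)) = 9.9 * sqrt(0.77 * 0.23) = 9.9 * sqrt(0.1771) = 4.166242
CI = T_est +/- z * SE_est, so width = 2 * z * SE_est = 2 * 1.96 * 4.166242
Width = 16.3317

16.3317


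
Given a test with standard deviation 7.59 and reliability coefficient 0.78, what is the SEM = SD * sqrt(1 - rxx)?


SEM = SD * sqrt(1 - rxx)
SEM = 7.59 * sqrt(1 - 0.78)
SEM = 7.59 * sqrt(0.22) = 7.59 * 0.469042
SEM = 3.56

3.56


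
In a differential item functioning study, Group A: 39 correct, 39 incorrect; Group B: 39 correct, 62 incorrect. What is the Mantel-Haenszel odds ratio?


Odds_A = 39/39 = 1.0
Odds_B = 39/62 = 0.629
OR = Odds_A / Odds_B = 1.0 / 0.629
Exactly, OR = (39 * 62) / (39 * 39) = 2418 / 1521
OR = 1.5897

1.5897


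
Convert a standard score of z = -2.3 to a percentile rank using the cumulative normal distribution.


CDF(z) = 0.5 * (1 + erf(z/sqrt(2)))
erf(-1.6263) = -0.9786
CDF = 0.0107
Percentile rank = 0.0107 * 100 = 1.07

1.07


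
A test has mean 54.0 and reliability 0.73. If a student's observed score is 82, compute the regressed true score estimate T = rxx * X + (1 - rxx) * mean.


T_est = rxx * X + (1 - rxx) * mean
T_est = 0.73 * 82 + 0.27 * 54.0
T_est = 59.86 + 14.58
T_est = 74.44

74.44


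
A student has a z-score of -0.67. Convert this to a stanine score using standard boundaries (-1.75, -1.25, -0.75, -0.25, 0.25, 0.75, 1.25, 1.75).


Stanine boundaries: [-1.75, -1.25, -0.75, -0.25, 0.25, 0.75, 1.25, 1.75]
z = -0.67
Check each boundary:
  z >= -1.75 -> could be stanine 2
  z >= -1.25 -> could be stanine 3
  z >= -0.75 -> could be stanine 4
  z < -0.25
  z < 0.25
  z < 0.75
  z < 1.25
  z < 1.75
Highest qualifying boundary gives stanine = 4

4
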